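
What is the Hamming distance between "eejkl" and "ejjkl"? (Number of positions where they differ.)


String 1: 'eejkl'
String 2: 'ejjkl'
Compare each position: pos 0: 'e'=='e', pos 1: 'e'!='j', pos 2: 'j'=='j', pos 3: 'k'=='k', pos 4: 'l'=='l'
Differing positions: 1
Hamming distance: 1


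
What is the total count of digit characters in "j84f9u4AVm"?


Input string: 'j84f9u4AVm'
Operation: count digit characters (0-9)
Scan: 'j', '8'(digit), '4'(digit), 'f', '9'(digit), 'u', '4'(digit), 'A', 'V', 'm'
Digits found: 4
Result: 4


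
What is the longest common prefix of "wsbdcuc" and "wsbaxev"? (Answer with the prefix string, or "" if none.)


String 1: 'wsbdcuc'
String 2: 'wsbaxev'
Compare position by position:
pos 0: 'w' vs 'w' match
pos 1: 's' vs 's' match
pos 2: 'b' vs 'b' match
pos 3: 'd' vs 'a' differ -> stop
Longest common prefix: "wsb" (length 3)


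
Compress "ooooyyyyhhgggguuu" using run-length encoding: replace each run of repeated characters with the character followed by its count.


Input: 'ooooyyyyhhgggguuu'
Operation: identify consecutive runs
Runs: 'oooo' -> o4, 'yyyy' -> y4, 'hh' -> h2, 'gggg' -> g4, 'uuu' -> u3
Encoded: o4y4h2g4u3


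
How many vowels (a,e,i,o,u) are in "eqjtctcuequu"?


Input string: 'eqjtctcuequu'
Operation: count vowels (a, e, i, o, u)
Scan: s[0]='e' (vowel), s[1]='q', s[2]='j', s[3]='t', s[4]='c', s[5]='t', s[6]='c', s[7]='u' (vowel), s[8]='e' (vowel), s[9]='q', s[10]='u' (vowel), s[11]='u' (vowel)
Vowels found: 5
Result: 5


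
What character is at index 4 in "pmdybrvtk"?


Input string: 'pmdybrvtk'
Operation: get character at index 4
Index mapping: s[0]='p', s[1]='m', s[2]='d', s[3]='y', s[4]='b'
Result: 'b'


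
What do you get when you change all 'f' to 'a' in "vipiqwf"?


Input string: 'vipiqwf'
Operation: replace 'f' with 'a'
Positions of 'f': 6
After replacement: vipiqwa


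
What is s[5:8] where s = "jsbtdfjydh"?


Input string: 'jsbtdfjydh'
Operation: slice [5:8]
Extract characters: s[5]='f', s[6]='j', s[7]='y'
Result: fjy


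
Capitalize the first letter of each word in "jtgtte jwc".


Input string: 'jtgtte jwc'
Operation: capitalize first letter of each word
Word transformations: 'jtgtte'->'Jtgtte', 'jwc'->'Jwc'
Result: Jtgtte Jwc


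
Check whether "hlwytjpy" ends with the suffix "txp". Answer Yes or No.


Input string: 'hlwytjpy'
Suffix to check: 'txp'
Last 3 characters of input: 'jpy'
Match: False
Result: No


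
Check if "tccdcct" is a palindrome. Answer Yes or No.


Input string: 'tccdcct'
Reversed: 'tccdcct'
Compare pairs: s[0]='t' vs s[6]='t' (match), s[1]='c' vs s[5]='c' (match), s[2]='c' vs s[4]='c' (match)
Palindrome: Yes


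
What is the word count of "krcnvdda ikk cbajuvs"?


Input string: 'krcnvdda ikk cbajuvs'
Operation: split by spaces
Words found: 'krcnvdda', 'ikk', 'cbajuvs'
Word count: 3


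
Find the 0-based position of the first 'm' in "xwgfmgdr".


Input string: 'xwgfmgdr'
Target: 'm'
Scanning left to right: s[0]='x', s[1]='w', s[2]='g', s[3]='f', s[4]='m'
First match at index: 4


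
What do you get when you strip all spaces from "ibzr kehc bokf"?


Input string: 'ibzr kehc bokf'
Operation: remove all spaces
Words: 'ibzr', 'kehc', 'bokf'
Join without spaces: ibzrkehcbokf


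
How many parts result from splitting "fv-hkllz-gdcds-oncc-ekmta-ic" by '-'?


Input string: 'fv-hkllz-gdcds-oncc-ekmta-ic'
Delimiter: '-'
Split result: 'fv', 'hkllz', 'gdcds', 'oncc', 'ekmta', 'ic'
Number of parts: 6


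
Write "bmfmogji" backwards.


Input string: 'bmfmogji'
Operation: reverse character order
Original order: 'b' -> 'm' -> 'f' -> 'm' -> 'o' -> 'g' -> 'j' -> 'i'
Reversed order: 'i' -> 'j' -> 'g' -> 'o' -> 'm' -> 'f' -> 'm' -> 'b'
Result: ijgomfmb


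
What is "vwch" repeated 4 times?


Input string: 'vwch'
Operation: repeat 4 times
Concatenation: 'vwch' + 'vwch' + 'vwch' + 'vwch'
Result: vwchvwchvwchvwch


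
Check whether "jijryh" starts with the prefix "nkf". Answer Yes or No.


Input string: 'jijryh'
Prefix to check: 'nkf'
First 3 characters of input: 'jij'
Match: False
Result: No


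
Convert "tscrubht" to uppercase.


Input string: 'tscrubht'
Operation: convert each letter to uppercase
Mapping: 't'->'T', 's'->'S', 'c'->'C', 'r'->'R', 'u'->'U', 'b'->'B', 'h'->'H', 't'->'T'
Result: TSCRUBHT


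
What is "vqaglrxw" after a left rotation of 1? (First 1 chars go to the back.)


Input: 'vqaglrxw', shift = 1
Operation: split at index 1 and swap parts
Front part s[0:1] = 'v'
Back part s[1:] = 'qaglrxw'
Rotated = back + front = 'qaglrxw' + 'v'
Result: qaglrxwv


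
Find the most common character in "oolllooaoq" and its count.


Input: 'oolllooaoq'
Operation: tally each character
Counts: 'a':1, 'l':3, 'o':5, 'q':1
Maximum: 'o' appears 5 times


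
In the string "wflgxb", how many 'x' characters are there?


Input string: 'wflgxb'
Target character: 'x'
Scan each position: s[4]='x'
Matches found at indices: 4
Total: 1


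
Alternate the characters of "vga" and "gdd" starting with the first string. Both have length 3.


String 1: 'vga'
String 2: 'gdd'
Operation: alternate characters
Pairs: 'v'+'g', 'g'+'d', 'a'+'d'
Result: vggdad


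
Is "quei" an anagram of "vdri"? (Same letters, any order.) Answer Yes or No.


String 1: 'vdri' -> sorted: 'dirv'
String 2: 'quei' -> sorted: 'eiqu'
Compare sorted forms: 'dirv' != 'eiqu'
Anagram: No


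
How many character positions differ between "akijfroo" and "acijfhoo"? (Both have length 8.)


String 1: 'akijfroo'
String 2: 'acijfhoo'
Compare each position: pos 0: 'a'=='a', pos 1: 'k'!='c', pos 2: 'i'=='i', pos 3: 'j'=='j', pos 4: 'f'=='f', pos 5: 'r'!='h', pos 6: 'o'=='o', pos 7: 'o'=='o'
Differing positions: 2
Hamming distance: 2


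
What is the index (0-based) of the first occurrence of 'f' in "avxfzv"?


Input string: 'avxfzv'
Target: 'f'
Scanning left to right: s[0]='a', s[1]='v', s[2]='x', s[3]='f'
First match at index: 3


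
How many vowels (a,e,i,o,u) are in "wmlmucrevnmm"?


Input string: 'wmlmucrevnmm'
Operation: count vowels (a, e, i, o, u)
Scan: s[0]='w', s[1]='m', s[2]='l', s[3]='m', s[4]='u' (vowel), s[5]='c', s[6]='r', s[7]='e' (vowel), s[8]='v', s[9]='n', s[10]='m', s[11]='m'
Vowels found: 2
Result: 2


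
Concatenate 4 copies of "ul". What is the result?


Input string: 'ul'
Operation: repeat 4 times
Concatenation: 'ul' + 'ul' + 'ul' + 'ul'
Result: ulululul


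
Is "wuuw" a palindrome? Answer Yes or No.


Input string: 'wuuw'
Reversed: 'wuuw'
Compare pairs: s[0]='w' vs s[3]='w' (match), s[1]='u' vs s[2]='u' (match)
Palindrome: Yes


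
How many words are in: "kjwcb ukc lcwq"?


Input string: 'kjwcb ukc lcwq'
Operation: split by spaces
Words found: 'kjwcb', 'ukc', 'lcwq'
Word count: 3


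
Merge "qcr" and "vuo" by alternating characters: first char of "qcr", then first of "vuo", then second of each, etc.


String 1: 'qcr'
String 2: 'vuo'
Operation: alternate characters
Pairs: 'q'+'v', 'c'+'u', 'r'+'o'
Result: qvcuro


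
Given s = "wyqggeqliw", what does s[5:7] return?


Input string: 'wyqggeqliw'
Operation: slice [5:7]
Extract characters: s[5]='e', s[6]='q'
Result: eq


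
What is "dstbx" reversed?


Input string: 'dstbx'
Operation: reverse character order
Original order: 'd' -> 's' -> 't' -> 'b' -> 'x'
Reversed order: 'x' -> 'b' -> 't' -> 's' -> 'd'
Result: xbtsd


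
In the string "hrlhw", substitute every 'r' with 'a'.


Input string: 'hrlhw'
Operation: replace 'r' with 'a'
Positions of 'r': 1
After replacement: halhw


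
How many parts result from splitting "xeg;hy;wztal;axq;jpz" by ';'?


Input string: 'xeg;hy;wztal;axq;jpz'
Delimiter: ';'
Split result: 'xeg', 'hy', 'wztal', 'axq', 'jpz'
Number of parts: 5


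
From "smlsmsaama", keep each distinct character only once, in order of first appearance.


Input: 'smlsmsaama'
Operation: keep first occurrence of each character
Scan: s[0]='s' new -> keep; s[1]='m' new -> keep; s[2]='l' new -> keep; s[3]='s' seen -> skip; s[4]='m' seen -> skip; s[5]='s' seen -> skip; s[6]='a' new -> keep; s[7]='a' seen -> skip; s[8]='m' seen -> skip; s[9]='a' seen -> skip
Result: smla


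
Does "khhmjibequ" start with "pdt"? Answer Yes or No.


Input string: 'khhmjibequ'
Prefix to check: 'pdt'
First 3 characters of input: 'khh'
Match: False
Result: No


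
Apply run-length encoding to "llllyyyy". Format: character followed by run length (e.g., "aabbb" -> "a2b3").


Input: 'llllyyyy'
Operation: identify consecutive runs
Runs: 'llll' -> l4, 'yyyy' -> y4
Encoded: l4y4


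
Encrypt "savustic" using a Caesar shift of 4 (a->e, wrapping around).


Input: 'savustic', shift = 4
Operation: for each letter, (position + 4) mod 26
Mapping: 's'(18+4=22)->'w', 'a'(0+4=4)->'e', 'v'(21+4=25)->'z', 'u'(20+4=24)->'y', 's'(18+4=22)->'w', 't'(19+4=23)->'x', 'i'(8+4=12)->'m', 'c'(2+4=6)->'g'
Result: wezywxmg


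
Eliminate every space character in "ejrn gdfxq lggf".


Input string: 'ejrn gdfxq lggf'
Operation: remove all spaces
Words: 'ejrn', 'gdfxq', 'lggf'
Join without spaces: ejrngdfxqlggf


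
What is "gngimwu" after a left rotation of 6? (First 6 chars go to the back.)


Input: 'gngimwu', shift = 6
Operation: split at index 6 and swap parts
Front part s[0:6] = 'gngimw'
Back part s[6:] = 'u'
Rotated = back + front = 'u' + 'gngimw'
Result: ugngimw


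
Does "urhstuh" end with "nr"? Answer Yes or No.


Input string: 'urhstuh'
Suffix to check: 'nr'
Last 2 characters of input: 'uh'
Match: False
Result: No


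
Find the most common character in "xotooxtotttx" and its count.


Input: 'xotooxtotttx'
Operation: tally each character
Counts: 'o':4, 't':5, 'x':3
Maximum: 't' appears 5 times


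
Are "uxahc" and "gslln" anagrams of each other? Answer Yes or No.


String 1: 'uxahc' -> sorted: 'achux'
String 2: 'gslln' -> sorted: 'gllns'
Compare sorted forms: 'achux' != 'gllns'
Anagram: No


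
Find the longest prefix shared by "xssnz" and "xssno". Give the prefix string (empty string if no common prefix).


String 1: 'xssnz'
String 2: 'xssno'
Compare position by position:
pos 0: 'x' vs 'x' match
pos 1: 's' vs 's' match
pos 2: 's' vs 's' match
pos 3: 'n' vs 'n' match
pos 4: 'z' vs 'o' differ -> stop
Longest common prefix: "xssn" (length 4)


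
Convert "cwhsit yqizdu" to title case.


Input string: 'cwhsit yqizdu'
Operation: capitalize first letter of each word
Word transformations: 'cwhsit'->'Cwhsit', 'yqizdu'->'Yqizdu'
Result: Cwhsit Yqizdu


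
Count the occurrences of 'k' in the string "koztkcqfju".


Input string: 'koztkcqfju'
Target character: 'k'
Scan each position: s[0]='k', s[4]='k'
Matches found at indices: 0, 4
Total: 2


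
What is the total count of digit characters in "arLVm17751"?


Input string: 'arLVm17751'
Operation: count digit characters (0-9)
Scan: 'a', 'r', 'L', 'V', 'm', '1'(digit), '7'(digit), '7'(digit), '5'(digit), '1'(digit)
Digits found: 5
Result: 5


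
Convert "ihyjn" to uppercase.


Input string: 'ihyjn'
Operation: convert each letter to uppercase
Mapping: 'i'->'I', 'h'->'H', 'y'->'Y', 'j'->'J', 'n'->'N'
Result: IHYJN


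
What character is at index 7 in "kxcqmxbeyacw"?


Input string: 'kxcqmxbeyacw'
Operation: get character at index 7
Index mapping: s[0]='k', s[1]='x', s[2]='c', s[3]='q', s[4]='m', s[5]='x', s[6]='b', s[7]='e'
Result: 'e'


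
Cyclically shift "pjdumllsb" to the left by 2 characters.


Input: 'pjdumllsb', shift = 2
Operation: split at index 2 and swap parts
Front part s[0:2] = 'pj'
Back part s[2:] = 'dumllsb'
Rotated = back + front = 'dumllsb' + 'pj'
Result: dumllsbpj


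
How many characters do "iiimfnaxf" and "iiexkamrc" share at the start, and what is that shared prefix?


String 1: 'iiimfnaxf'
String 2: 'iiexkamrc'
Compare position by position:
pos 0: 'i' vs 'i' match
pos 1: 'i' vs 'i' match
pos 2: 'i' vs 'e' differ -> stop
Longest common prefix: "ii" (length 2)


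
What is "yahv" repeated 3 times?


Input string: 'yahv'
Operation: repeat 3 times
Concatenation: 'yahv' + 'yahv' + 'yahv'
Result: yahvyahvyahv


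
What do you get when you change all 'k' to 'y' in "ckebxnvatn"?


Input string: 'ckebxnvatn'
Operation: replace 'k' with 'y'
Positions of 'k': 1
After replacement: cyebxnvatn


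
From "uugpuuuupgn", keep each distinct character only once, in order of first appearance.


Input: 'uugpuuuupgn'
Operation: keep first occurrence of each character
Scan: s[0]='u' new -> keep; s[1]='u' seen -> skip; s[2]='g' new -> keep; s[3]='p' new -> keep; s[4]='u' seen -> skip; s[5]='u' seen -> skip; s[6]='u' seen -> skip; s[7]='u' seen -> skip; s[8]='p' seen -> skip; s[9]='g' seen -> skip; s[10]='n' new -> keep
Result: ugpn


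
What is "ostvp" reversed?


Input string: 'ostvp'
Operation: reverse character order
Original order: 'o' -> 's' -> 't' -> 'v' -> 'p'
Reversed order: 'p' -> 'v' -> 't' -> 's' -> 'o'
Result: pvtso


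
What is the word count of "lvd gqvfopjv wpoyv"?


Input string: 'lvd gqvfopjv wpoyv'
Operation: split by spaces
Words found: 'lvd', 'gqvfopjv', 'wpoyv'
Word count: 3


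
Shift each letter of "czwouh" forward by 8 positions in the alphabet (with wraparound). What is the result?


Input: 'czwouh', shift = 8
Operation: for each letter, (position + 8) mod 26
Mapping: 'c'(2+8=10)->'k', 'z'(25+8=33, 33 mod 26=7)->'h', 'w'(22+8=30, 30 mod 26=4)->'e', 'o'(14+8=22)->'w', 'u'(20+8=28, 28 mod 26=2)->'c', 'h'(7+8=15)->'p'
Result: khewcp


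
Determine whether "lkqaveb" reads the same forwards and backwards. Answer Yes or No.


Input string: 'lkqaveb'
Reversed: 'bevaqkl'
Compare pairs: s[0]='l' vs s[6]='b' (mismatch), s[1]='k' vs s[5]='e' (mismatch), s[2]='q' vs s[4]='v' (mismatch)
Palindrome: No


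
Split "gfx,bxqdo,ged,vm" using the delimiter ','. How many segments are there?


Input string: 'gfx,bxqdo,ged,vm'
Delimiter: ','
Split result: 'gfx', 'bxqdo', 'ged', 'vm'
Number of parts: 4


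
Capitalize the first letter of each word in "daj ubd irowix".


Input string: 'daj ubd irowix'
Operation: capitalize first letter of each word
Word transformations: 'daj'->'Daj', 'ubd'->'Ubd', 'irowix'->'Irowix'
Result: Daj Ubd Irowix


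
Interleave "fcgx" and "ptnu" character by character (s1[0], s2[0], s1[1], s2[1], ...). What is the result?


String 1: 'fcgx'
String 2: 'ptnu'
Operation: alternate characters
Pairs: 'f'+'p', 'c'+'t', 'g'+'n', 'x'+'u'
Result: fpctgnxu


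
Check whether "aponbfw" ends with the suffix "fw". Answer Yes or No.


Input string: 'aponbfw'
Suffix to check: 'fw'
Last 2 characters of input: 'fw'
Match: True
Result: Yes


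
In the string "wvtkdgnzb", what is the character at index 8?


Input string: 'wvtkdgnzb'
Operation: get character at index 8
Index mapping: s[0]='w', s[1]='v', s[2]='t', s[3]='k', s[4]='d', s[5]='g', s[6]='n', s[7]='z', s[8]='b'
Result: 'b'


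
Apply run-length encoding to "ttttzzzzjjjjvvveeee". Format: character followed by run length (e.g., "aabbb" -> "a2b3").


Input: 'ttttzzzzjjjjvvveeee'
Operation: identify consecutive runs
Runs: 'tttt' -> t4, 'zzzz' -> z4, 'jjjj' -> j4, 'vvv' -> v3, 'eeee' -> e4
Encoded: t4z4j4v3e4


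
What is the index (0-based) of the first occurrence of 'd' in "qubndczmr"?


Input string: 'qubndczmr'
Target: 'd'
Scanning left to right: s[0]='q', s[1]='u', s[2]='b', s[3]='n', s[4]='d'
First match at index: 4


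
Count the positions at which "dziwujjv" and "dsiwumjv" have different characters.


String 1: 'dziwujjv'
String 2: 'dsiwumjv'
Compare each position: pos 0: 'd'=='d', pos 1: 'z'!='s', pos 2: 'i'=='i', pos 3: 'w'=='w', pos 4: 'u'=='u', pos 5: 'j'!='m', pos 6: 'j'=='j', pos 7: 'v'=='v'
Differing positions: 2
Hamming distance: 2


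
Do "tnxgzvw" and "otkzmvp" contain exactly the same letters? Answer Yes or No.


String 1: 'tnxgzvw' -> sorted: 'gntvwxz'
String 2: 'otkzmvp' -> sorted: 'kmoptvz'
Compare sorted forms: 'gntvwxz' != 'kmoptvz'
Anagram: No


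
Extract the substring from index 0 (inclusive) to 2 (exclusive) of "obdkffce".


Input string: 'obdkffce'
Operation: slice [0:2]
Extract characters: s[0]='o', s[1]='b'
Result: ob


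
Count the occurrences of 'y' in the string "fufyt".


Input string: 'fufyt'
Target character: 'y'
Scan each position: s[3]='y'
Matches found at indices: 3
Total: 1


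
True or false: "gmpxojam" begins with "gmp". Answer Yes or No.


Input string: 'gmpxojam'
Prefix to check: 'gmp'
First 3 characters of input: 'gmp'
Match: True
Result: Yes


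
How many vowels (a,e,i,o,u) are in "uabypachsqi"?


Input string: 'uabypachsqi'
Operation: count vowels (a, e, i, o, u)
Scan: s[0]='u' (vowel), s[1]='a' (vowel), s[2]='b', s[3]='y', s[4]='p', s[5]='a' (vowel), s[6]='c', s[7]='h', s[8]='s', s[9]='q', s[10]='i' (vowel)
Vowels found: 4
Result: 4


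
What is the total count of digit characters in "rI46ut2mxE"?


Input string: 'rI46ut2mxE'
Operation: count digit characters (0-9)
Scan: 'r', 'I', '4'(digit), '6'(digit), 'u', 't', '2'(digit), 'm', 'x', 'E'
Digits found: 3
Result: 3


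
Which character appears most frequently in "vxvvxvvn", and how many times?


Input: 'vxvvxvvn'
Operation: tally each character
Counts: 'n':1, 'v':5, 'x':2
Maximum: 'v' appears 5 times


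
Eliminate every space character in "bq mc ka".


Input string: 'bq mc ka'
Operation: remove all spaces
Words: 'bq', 'mc', 'ka'
Join without spaces: bqmcka


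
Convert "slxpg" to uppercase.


Input string: 'slxpg'
Operation: convert each letter to uppercase
Mapping: 's'->'S', 'l'->'L', 'x'->'X', 'p'->'P', 'g'->'G'
Result: SLXPG


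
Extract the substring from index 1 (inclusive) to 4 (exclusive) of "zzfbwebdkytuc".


Input string: 'zzfbwebdkytuc'
Operation: slice [1:4]
Extract characters: s[1]='z', s[2]='f', s[3]='b'
Result: zfb


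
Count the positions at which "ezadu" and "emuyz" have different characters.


String 1: 'ezadu'
String 2: 'emuyz'
Compare each position: pos 0: 'e'=='e', pos 1: 'z'!='m', pos 2: 'a'!='u', pos 3: 'd'!='y', pos 4: 'u'!='z'
Differing positions: 4
Hamming distance: 4


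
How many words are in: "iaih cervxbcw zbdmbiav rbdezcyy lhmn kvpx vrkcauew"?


Input string: 'iaih cervxbcw zbdmbiav rbdezcyy lhmn kvpx vrkcauew'
Operation: split by spaces
Words found: 'iaih', 'cervxbcw', 'zbdmbiav', 'rbdezcyy', 'lhmn', 'kvpx', 'vrkcauew'
Word count: 7


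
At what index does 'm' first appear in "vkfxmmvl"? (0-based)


Input string: 'vkfxmmvl'
Target: 'm'
Scanning left to right: s[0]='v', s[1]='k', s[2]='f', s[3]='x', s[4]='m'
First match at index: 4


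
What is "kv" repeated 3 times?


Input string: 'kv'
Operation: repeat 3 times
Concatenation: 'kv' + 'kv' + 'kv'
Result: kvkvkv


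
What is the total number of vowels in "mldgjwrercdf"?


Input string: 'mldgjwrercdf'
Operation: count vowels (a, e, i, o, u)
Scan: s[0]='m', s[1]='l', s[2]='d', s[3]='g', s[4]='j', s[5]='w', s[6]='r', s[7]='e' (vowel), s[8]='r', s[9]='c', s[10]='d', s[11]='f'
Vowels found: 1
Result: 1


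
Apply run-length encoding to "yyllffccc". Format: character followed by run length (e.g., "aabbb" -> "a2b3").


Input: 'yyllffccc'
Operation: identify consecutive runs
Runs: 'yy' -> y2, 'll' -> l2, 'ff' -> f2, 'ccc' -> c3
Encoded: y2l2f2c3


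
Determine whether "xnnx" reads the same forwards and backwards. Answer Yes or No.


Input string: 'xnnx'
Reversed: 'xnnx'
Compare pairs: s[0]='x' vs s[3]='x' (match), s[1]='n' vs s[2]='n' (match)
Palindrome: Yes


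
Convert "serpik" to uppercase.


Input string: 'serpik'
Operation: convert each letter to uppercase
Mapping: 's'->'S', 'e'->'E', 'r'->'R', 'p'->'P', 'i'->'I', 'k'->'K'
Result: SERPIK


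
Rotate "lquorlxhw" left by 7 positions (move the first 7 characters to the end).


Input: 'lquorlxhw', shift = 7
Operation: split at index 7 and swap parts
Front part s[0:7] = 'lquorlx'
Back part s[7:] = 'hw'
Rotated = back + front = 'hw' + 'lquorlx'
Result: hwlquorlx


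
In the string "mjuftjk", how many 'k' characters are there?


Input string: 'mjuftjk'
Target character: 'k'
Scan each position: s[6]='k'
Matches found at indices: 6
Total: 1


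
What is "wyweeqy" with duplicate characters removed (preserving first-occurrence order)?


Input: 'wyweeqy'
Operation: keep first occurrence of each character
Scan: s[0]='w' new -> keep; s[1]='y' new -> keep; s[2]='w' seen -> skip; s[3]='e' new -> keep; s[4]='e' seen -> skip; s[5]='q' new -> keep; s[6]='y' seen -> skip
Result: wyeq


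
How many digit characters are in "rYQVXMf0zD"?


Input string: 'rYQVXMf0zD'
Operation: count digit characters (0-9)
Scan: 'r', 'Y', 'Q', 'V', 'X', 'M', 'f', '0'(digit), 'z', 'D'
Digits found: 1
Result: 1


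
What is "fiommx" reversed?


Input string: 'fiommx'
Operation: reverse character order
Original order: 'f' -> 'i' -> 'o' -> 'm' -> 'm' -> 'x'
Reversed order: 'x' -> 'm' -> 'm' -> 'o' -> 'i' -> 'f'
Result: xmmoif


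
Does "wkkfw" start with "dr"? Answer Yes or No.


Input string: 'wkkfw'
Prefix to check: 'dr'
First 2 characters of input: 'wk'
Match: False
Result: No


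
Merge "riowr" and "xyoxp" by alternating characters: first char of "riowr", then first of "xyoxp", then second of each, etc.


String 1: 'riowr'
String 2: 'xyoxp'
Operation: alternate characters
Pairs: 'r'+'x', 'i'+'y', 'o'+'o', 'w'+'x', 'r'+'p'
Result: rxiyoowxrp


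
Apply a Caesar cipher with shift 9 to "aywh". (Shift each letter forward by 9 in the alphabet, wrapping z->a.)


Input: 'aywh', shift = 9
Operation: for each letter, (position + 9) mod 26
Mapping: 'a'(0+9=9)->'j', 'y'(24+9=33, 33 mod 26=7)->'h', 'w'(22+9=31, 31 mod 26=5)->'f', 'h'(7+9=16)->'q'
Result: jhfq


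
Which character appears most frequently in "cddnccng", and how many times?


Input: 'cddnccng'
Operation: tally each character
Counts: 'c':3, 'd':2, 'g':1, 'n':2
Maximum: 'c' appears 3 times


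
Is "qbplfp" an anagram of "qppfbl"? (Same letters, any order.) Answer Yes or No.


String 1: 'qppfbl' -> sorted: 'bflppq'
String 2: 'qbplfp' -> sorted: 'bflppq'
Compare sorted forms: 'bflppq' == 'bflppq'
Anagram: Yes


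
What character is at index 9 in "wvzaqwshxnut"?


Input string: 'wvzaqwshxnut'
Operation: get character at index 9
Index mapping: s[0]='w', s[1]='v', s[2]='z', s[3]='a', s[4]='q', s[5]='w', s[6]='s', s[7]='h', s[8]='x', s[9]='n'
Result: 'n'


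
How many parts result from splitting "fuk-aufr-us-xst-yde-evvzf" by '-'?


Input string: 'fuk-aufr-us-xst-yde-evvzf'
Delimiter: '-'
Split result: 'fuk', 'aufr', 'us', 'xst', 'yde', 'evvzf'
Number of parts: 6


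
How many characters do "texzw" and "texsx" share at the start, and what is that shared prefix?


String 1: 'texzw'
String 2: 'texsx'
Compare position by position:
pos 0: 't' vs 't' match
pos 1: 'e' vs 'e' match
pos 2: 'x' vs 'x' match
pos 3: 'z' vs 's' differ -> stop
Longest common prefix: "tex" (length 3)


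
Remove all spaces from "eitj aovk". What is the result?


Input string: 'eitj aovk'
Operation: remove all spaces
Words: 'eitj', 'aovk'
Join without spaces: eitjaovk


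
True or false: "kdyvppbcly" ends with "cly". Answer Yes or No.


Input string: 'kdyvppbcly'
Suffix to check: 'cly'
Last 3 characters of input: 'cly'
Match: True
Result: Yes


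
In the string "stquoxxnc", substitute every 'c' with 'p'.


Input string: 'stquoxxnc'
Operation: replace 'c' with 'p'
Positions of 'c': 8
After replacement: stquoxxnp


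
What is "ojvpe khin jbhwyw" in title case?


Input string: 'ojvpe khin jbhwyw'
Operation: capitalize first letter of each word
Word transformations: 'ojvpe'->'Ojvpe', 'khin'->'Khin', 'jbhwyw'->'Jbhwyw'
Result: Ojvpe Khin Jbhwyw


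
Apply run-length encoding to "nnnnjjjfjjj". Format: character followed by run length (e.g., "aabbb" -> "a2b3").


Input: 'nnnnjjjfjjj'
Operation: identify consecutive runs
Runs: 'nnnn' -> n4, 'jjj' -> j3, 'f' -> f1, 'jjj' -> j3
Encoded: n4j3f1j3


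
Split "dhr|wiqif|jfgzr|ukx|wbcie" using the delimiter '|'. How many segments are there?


Input string: 'dhr|wiqif|jfgzr|ukx|wbcie'
Delimiter: '|'
Split result: 'dhr', 'wiqif', 'jfgzr', 'ukx', 'wbcie'
Number of parts: 5


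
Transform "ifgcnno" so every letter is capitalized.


Input string: 'ifgcnno'
Operation: convert each letter to uppercase
Mapping: 'i'->'I', 'f'->'F', 'g'->'G', 'c'->'C', 'n'->'N', 'n'->'N', 'o'->'O'
Result: IFGCNNO


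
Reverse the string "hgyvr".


Input string: 'hgyvr'
Operation: reverse character order
Original order: 'h' -> 'g' -> 'y' -> 'v' -> 'r'
Reversed order: 'r' -> 'v' -> 'y' -> 'g' -> 'h'
Result: rvygh


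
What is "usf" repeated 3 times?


Input string: 'usf'
Operation: repeat 3 times
Concatenation: 'usf' + 'usf' + 'usf'
Result: usfusfusf


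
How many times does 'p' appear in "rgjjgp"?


Input string: 'rgjjgp'
Target character: 'p'
Scan each position: s[5]='p'
Matches found at indices: 5
Total: 1


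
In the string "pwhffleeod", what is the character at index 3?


Input string: 'pwhffleeod'
Operation: get character at index 3
Index mapping: s[0]='p', s[1]='w', s[2]='h', s[3]='f'
Result: 'f'


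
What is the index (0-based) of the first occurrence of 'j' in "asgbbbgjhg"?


Input string: 'asgbbbgjhg'
Target: 'j'
Scanning left to right: s[0]='a', s[1]='s', s[2]='g', s[3]='b', s[4]='b', s[5]='b', s[6]='g', s[7]='j'
First match at index: 7


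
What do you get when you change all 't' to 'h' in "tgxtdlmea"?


Input string: 'tgxtdlmea'
Operation: replace 't' with 'h'
Positions of 't': 0, 3
After replacement: hgxhdlmea


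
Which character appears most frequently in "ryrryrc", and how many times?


Input: 'ryrryrc'
Operation: tally each character
Counts: 'c':1, 'r':4, 'y':2
Maximum: 'r' appears 4 times


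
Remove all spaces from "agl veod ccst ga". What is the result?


Input string: 'agl veod ccst ga'
Operation: remove all spaces
Words: 'agl', 'veod', 'ccst', 'ga'
Join without spaces: aglveodccstga


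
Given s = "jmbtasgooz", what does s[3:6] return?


Input string: 'jmbtasgooz'
Operation: slice [3:6]
Extract characters: s[3]='t', s[4]='a', s[5]='s'
Result: tas


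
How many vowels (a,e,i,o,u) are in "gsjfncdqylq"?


Input string: 'gsjfncdqylq'
Operation: count vowels (a, e, i, o, u)
Scan: s[0]='g', s[1]='s', s[2]='j', s[3]='f', s[4]='n', s[5]='c', s[6]='d', s[7]='q', s[8]='y', s[9]='l', s[10]='q'
Vowels found: 0
Result: 0


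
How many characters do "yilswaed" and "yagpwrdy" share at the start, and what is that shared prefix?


String 1: 'yilswaed'
String 2: 'yagpwrdy'
Compare position by position:
pos 0: 'y' vs 'y' match
pos 1: 'i' vs 'a' differ -> stop
Longest common prefix: "y" (length 1)


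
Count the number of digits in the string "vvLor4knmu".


Input string: 'vvLor4knmu'
Operation: count digit characters (0-9)
Scan: 'v', 'v', 'L', 'o', 'r', '4'(digit), 'k', 'n', 'm', 'u'
Digits found: 1
Result: 1


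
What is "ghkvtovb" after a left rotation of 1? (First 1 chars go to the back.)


Input: 'ghkvtovb', shift = 1
Operation: split at index 1 and swap parts
Front part s[0:1] = 'g'
Back part s[1:] = 'hkvtovb'
Rotated = back + front = 'hkvtovb' + 'g'
Result: hkvtovbg


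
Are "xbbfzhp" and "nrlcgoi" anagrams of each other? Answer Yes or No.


String 1: 'xbbfzhp' -> sorted: 'bbfhpxz'
String 2: 'nrlcgoi' -> sorted: 'cgilnor'
Compare sorted forms: 'bbfhpxz' != 'cgilnor'
Anagram: No


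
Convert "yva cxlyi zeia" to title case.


Input string: 'yva cxlyi zeia'
Operation: capitalize first letter of each word
Word transformations: 'yva'->'Yva', 'cxlyi'->'Cxlyi', 'zeia'->'Zeia'
Result: Yva Cxlyi Zeia


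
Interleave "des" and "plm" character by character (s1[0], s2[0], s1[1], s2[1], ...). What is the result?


String 1: 'des'
String 2: 'plm'
Operation: alternate characters
Pairs: 'd'+'p', 'e'+'l', 's'+'m'
Result: dpelsm


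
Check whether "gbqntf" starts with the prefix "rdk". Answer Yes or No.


Input string: 'gbqntf'
Prefix to check: 'rdk'
First 3 characters of input: 'gbq'
Match: False
Result: No


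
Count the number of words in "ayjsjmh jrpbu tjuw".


Input string: 'ayjsjmh jrpbu tjuw'
Operation: split by spaces
Words found: 'ayjsjmh', 'jrpbu', 'tjuw'
Word count: 3


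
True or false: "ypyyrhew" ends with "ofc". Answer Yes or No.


Input string: 'ypyyrhew'
Suffix to check: 'ofc'
Last 3 characters of input: 'hew'
Match: False
Result: No


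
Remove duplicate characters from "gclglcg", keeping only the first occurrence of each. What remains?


Input: 'gclglcg'
Operation: keep first occurrence of each character
Scan: s[0]='g' new -> keep; s[1]='c' new -> keep; s[2]='l' new -> keep; s[3]='g' seen -> skip; s[4]='l' seen -> skip; s[5]='c' seen -> skip; s[6]='g' seen -> skip
Result: gcl


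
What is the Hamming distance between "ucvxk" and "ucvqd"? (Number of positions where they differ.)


String 1: 'ucvxk'
String 2: 'ucvqd'
Compare each position: pos 0: 'u'=='u', pos 1: 'c'=='c', pos 2: 'v'=='v', pos 3: 'x'!='q', pos 4: 'k'!='d'
Differing positions: 2
Hamming distance: 2


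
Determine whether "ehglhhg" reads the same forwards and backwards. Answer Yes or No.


Input string: 'ehglhhg'
Reversed: 'ghhlghe'
Compare pairs: s[0]='e' vs s[6]='g' (mismatch), s[1]='h' vs s[5]='h' (match), s[2]='g' vs s[4]='h' (mismatch)
Palindrome: No


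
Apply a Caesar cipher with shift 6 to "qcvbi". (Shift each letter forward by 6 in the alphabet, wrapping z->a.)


Input: 'qcvbi', shift = 6
Operation: for each letter, (position + 6) mod 26
Mapping: 'q'(16+6=22)->'w', 'c'(2+6=8)->'i', 'v'(21+6=27, 27 mod 26=1)->'b', 'b'(1+6=7)->'h', 'i'(8+6=14)->'o'
Result: wibho


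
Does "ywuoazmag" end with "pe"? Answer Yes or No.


Input string: 'ywuoazmag'
Suffix to check: 'pe'
Last 2 characters of input: 'ag'
Match: False
Result: No


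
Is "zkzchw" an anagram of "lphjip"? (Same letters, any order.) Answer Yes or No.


String 1: 'lphjip' -> sorted: 'hijlpp'
String 2: 'zkzchw' -> sorted: 'chkwzz'
Compare sorted forms: 'hijlpp' != 'chkwzz'
Anagram: No


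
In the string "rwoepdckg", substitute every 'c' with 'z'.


Input string: 'rwoepdckg'
Operation: replace 'c' with 'z'
Positions of 'c': 6
After replacement: rwoepdzkg


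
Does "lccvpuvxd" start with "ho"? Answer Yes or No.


Input string: 'lccvpuvxd'
Prefix to check: 'ho'
First 2 characters of input: 'lc'
Match: False
Result: No


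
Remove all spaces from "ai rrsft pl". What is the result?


Input string: 'ai rrsft pl'
Operation: remove all spaces
Words: 'ai', 'rrsft', 'pl'
Join without spaces: airrsftpl


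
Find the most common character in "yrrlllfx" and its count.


Input: 'yrrlllfx'
Operation: tally each character
Counts: 'f':1, 'l':3, 'r':2, 'x':1, 'y':1
Maximum: 'l' appears 3 times


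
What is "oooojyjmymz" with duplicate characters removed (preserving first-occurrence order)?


Input: 'oooojyjmymz'
Operation: keep first occurrence of each character
Scan: s[0]='o' new -> keep; s[1]='o' seen -> skip; s[2]='o' seen -> skip; s[3]='o' seen -> skip; s[4]='j' new -> keep; s[5]='y' new -> keep; s[6]='j' seen -> skip; s[7]='m' new -> keep; s[8]='y' seen -> skip; s[9]='m' seen -> skip; s[10]='z' new -> keep
Result: ojymz


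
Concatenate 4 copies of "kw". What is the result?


Input string: 'kw'
Operation: repeat 4 times
Concatenation: 'kw' + 'kw' + 'kw' + 'kw'
Result: kwkwkwkw


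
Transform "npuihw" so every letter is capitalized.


Input string: 'npuihw'
Operation: convert each letter to uppercase
Mapping: 'n'->'N', 'p'->'P', 'u'->'U', 'i'->'I', 'h'->'H', 'w'->'W'
Result: NPUIHW


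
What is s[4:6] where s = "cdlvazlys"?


Input string: 'cdlvazlys'
Operation: slice [4:6]
Extract characters: s[4]='a', s[5]='z'
Result: az


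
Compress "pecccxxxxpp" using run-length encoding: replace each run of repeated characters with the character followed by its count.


Input: 'pecccxxxxpp'
Operation: identify consecutive runs
Runs: 'p' -> p1, 'e' -> e1, 'ccc' -> c3, 'xxxx' -> x4, 'pp' -> p2
Encoded: p1e1c3x4p2


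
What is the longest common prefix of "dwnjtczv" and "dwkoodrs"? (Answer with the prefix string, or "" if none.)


String 1: 'dwnjtczv'
String 2: 'dwkoodrs'
Compare position by position:
pos 0: 'd' vs 'd' match
pos 1: 'w' vs 'w' match
pos 2: 'n' vs 'k' differ -> stop
Longest common prefix: "dw" (length 2)


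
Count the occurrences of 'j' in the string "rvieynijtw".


Input string: 'rvieynijtw'
Target character: 'j'
Scan each position: s[7]='j'
Matches found at indices: 7
Total: 1


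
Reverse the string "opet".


Input string: 'opet'
Operation: reverse character order
Original order: 'o' -> 'p' -> 'e' -> 't'
Reversed order: 't' -> 'e' -> 'p' -> 'o'
Result: tepo


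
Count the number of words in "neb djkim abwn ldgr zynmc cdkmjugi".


Input string: 'neb djkim abwn ldgr zynmc cdkmjugi'
Operation: split by spaces
Words found: 'neb', 'djkim', 'abwn', 'ldgr', 'zynmc', 'cdkmjugi'
Word count: 6


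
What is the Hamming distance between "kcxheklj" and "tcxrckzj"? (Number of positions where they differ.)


String 1: 'kcxheklj'
String 2: 'tcxrckzj'
Compare each position: pos 0: 'k'!='t', pos 1: 'c'=='c', pos 2: 'x'=='x', pos 3: 'h'!='r', pos 4: 'e'!='c', pos 5: 'k'=='k', pos 6: 'l'!='z', pos 7: 'j'=='j'
Differing positions: 4
Hamming distance: 4


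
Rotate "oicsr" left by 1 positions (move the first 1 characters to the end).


Input: 'oicsr', shift = 1
Operation: split at index 1 and swap parts
Front part s[0:1] = 'o'
Back part s[1:] = 'icsr'
Rotated = back + front = 'icsr' + 'o'
Result: icsro


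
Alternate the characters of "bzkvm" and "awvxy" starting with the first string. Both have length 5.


String 1: 'bzkvm'
String 2: 'awvxy'
Operation: alternate characters
Pairs: 'b'+'a', 'z'+'w', 'k'+'v', 'v'+'x', 'm'+'y'
Result: bazwkvvxmy


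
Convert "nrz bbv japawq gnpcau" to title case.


Input string: 'nrz bbv japawq gnpcau'
Operation: capitalize first letter of each word
Word transformations: 'nrz'->'Nrz', 'bbv'->'Bbv', 'japawq'->'Japawq', 'gnpcau'->'Gnpcau'
Result: Nrz Bbv Japawq Gnpcau


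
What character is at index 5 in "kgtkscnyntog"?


Input string: 'kgtkscnyntog'
Operation: get character at index 5
Index mapping: s[0]='k', s[1]='g', s[2]='t', s[3]='k', s[4]='s', s[5]='c'
Result: 'c'


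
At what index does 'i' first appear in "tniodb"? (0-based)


Input string: 'tniodb'
Target: 'i'
Scanning left to right: s[0]='t', s[1]='n', s[2]='i'
First match at index: 2


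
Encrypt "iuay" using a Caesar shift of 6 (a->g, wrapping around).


Input: 'iuay', shift = 6
Operation: for each letter, (position + 6) mod 26
Mapping: 'i'(8+6=14)->'o', 'u'(20+6=26, 26 mod 26=0)->'a', 'a'(0+6=6)->'g', 'y'(24+6=30, 30 mod 26=4)->'e'
Result: oage


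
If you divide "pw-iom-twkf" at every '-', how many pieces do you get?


Input string: 'pw-iom-twkf'
Delimiter: '-'
Split result: 'pw', 'iom', 'twkf'
Number of parts: 3


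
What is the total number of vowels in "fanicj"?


Input string: 'fanicj'
Operation: count vowels (a, e, i, o, u)
Scan: s[0]='f', s[1]='a' (vowel), s[2]='n', s[3]='i' (vowel), s[4]='c', s[5]='j'
Vowels found: 2
Result: 2


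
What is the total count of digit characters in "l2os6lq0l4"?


Input string: 'l2os6lq0l4'
Operation: count digit characters (0-9)
Scan: 'l', '2'(digit), 'o', 's', '6'(digit), 'l', 'q', '0'(digit), 'l', '4'(digit)
Digits found: 4
Result: 4


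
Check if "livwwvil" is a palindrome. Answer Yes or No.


Input string: 'livwwvil'
Reversed: 'livwwvil'
Compare pairs: s[0]='l' vs s[7]='l' (match), s[1]='i' vs s[6]='i' (match), s[2]='v' vs s[5]='v' (match), s[3]='w' vs s[4]='w' (match)
Palindrome: Yes


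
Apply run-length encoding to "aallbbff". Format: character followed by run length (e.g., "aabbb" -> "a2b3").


Input: 'aallbbff'
Operation: identify consecutive runs
Runs: 'aa' -> a2, 'll' -> l2, 'bb' -> b2, 'ff' -> f2
Encoded: a2l2b2f2


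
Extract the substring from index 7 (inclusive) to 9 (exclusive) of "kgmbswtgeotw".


Input string: 'kgmbswtgeotw'
Operation: slice [7:9]
Extract characters: s[7]='g', s[8]='e'
Result: ge


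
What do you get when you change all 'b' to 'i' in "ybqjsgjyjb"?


Input string: 'ybqjsgjyjb'
Operation: replace 'b' with 'i'
Positions of 'b': 1, 9
After replacement: yiqjsgjyji


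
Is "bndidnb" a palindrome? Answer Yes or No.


Input string: 'bndidnb'
Reversed: 'bndidnb'
Compare pairs: s[0]='b' vs s[6]='b' (match), s[1]='n' vs s[5]='n' (match), s[2]='d' vs s[4]='d' (match)
Palindrome: Yes


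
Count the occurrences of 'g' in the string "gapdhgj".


Input string: 'gapdhgj'
Target character: 'g'
Scan each position: s[0]='g', s[5]='g'
Matches found at indices: 0, 5
Total: 2


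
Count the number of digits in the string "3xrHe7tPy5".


Input string: '3xrHe7tPy5'
Operation: count digit characters (0-9)
Scan: '3'(digit), 'x', 'r', 'H', 'e', '7'(digit), 't', 'P', 'y', '5'(digit)
Digits found: 3
Result: 3


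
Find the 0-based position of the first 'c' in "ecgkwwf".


Input string: 'ecgkwwf'
Target: 'c'
Scanning left to right: s[0]='e', s[1]='c'
First match at index: 1


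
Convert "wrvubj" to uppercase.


Input string: 'wrvubj'
Operation: convert each letter to uppercase
Mapping: 'w'->'W', 'r'->'R', 'v'->'V', 'u'->'U', 'b'->'B', 'j'->'J'
Result: WRVUBJ


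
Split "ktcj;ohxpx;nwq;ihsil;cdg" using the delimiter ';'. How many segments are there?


Input string: 'ktcj;ohxpx;nwq;ihsil;cdg'
Delimiter: ';'
Split result: 'ktcj', 'ohxpx', 'nwq', 'ihsil', 'cdg'
Number of parts: 5


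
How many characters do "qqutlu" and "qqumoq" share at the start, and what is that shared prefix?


String 1: 'qqutlu'
String 2: 'qqumoq'
Compare position by position:
pos 0: 'q' vs 'q' match
pos 1: 'q' vs 'q' match
pos 2: 'u' vs 'u' match
pos 3: 't' vs 'm' differ -> stop
Longest common prefix: "qqu" (length 3)


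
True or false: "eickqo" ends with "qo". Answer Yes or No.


Input string: 'eickqo'
Suffix to check: 'qo'
Last 2 characters of input: 'qo'
Match: True
Result: Yes


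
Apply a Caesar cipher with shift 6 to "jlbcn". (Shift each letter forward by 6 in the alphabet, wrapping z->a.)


Input: 'jlbcn', shift = 6
Operation: for each letter, (position + 6) mod 26
Mapping: 'j'(9+6=15)->'p', 'l'(11+6=17)->'r', 'b'(1+6=7)->'h', 'c'(2+6=8)->'i', 'n'(13+6=19)->'t'
Result: prhit


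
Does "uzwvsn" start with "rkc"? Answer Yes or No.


Input string: 'uzwvsn'
Prefix to check: 'rkc'
First 3 characters of input: 'uzw'
Match: False
Result: No


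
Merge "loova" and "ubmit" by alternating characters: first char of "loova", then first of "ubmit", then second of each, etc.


String 1: 'loova'
String 2: 'ubmit'
Operation: alternate characters
Pairs: 'l'+'u', 'o'+'b', 'o'+'m', 'v'+'i', 'a'+'t'
Result: luobomviat


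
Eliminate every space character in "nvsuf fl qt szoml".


Input string: 'nvsuf fl qt szoml'
Operation: remove all spaces
Words: 'nvsuf', 'fl', 'qt', 'szoml'
Join without spaces: nvsufflqtszoml


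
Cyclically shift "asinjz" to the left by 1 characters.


Input: 'asinjz', shift = 1
Operation: split at index 1 and swap parts
Front part s[0:1] = 'a'
Back part s[1:] = 'sinjz'
Rotated = back + front = 'sinjz' + 'a'
Result: sinjza


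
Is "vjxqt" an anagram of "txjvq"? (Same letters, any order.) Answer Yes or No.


String 1: 'txjvq' -> sorted: 'jqtvx'
String 2: 'vjxqt' -> sorted: 'jqtvx'
Compare sorted forms: 'jqtvx' == 'jqtvx'
Anagram: Yes


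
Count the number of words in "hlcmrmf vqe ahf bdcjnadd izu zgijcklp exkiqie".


Input string: 'hlcmrmf vqe ahf bdcjnadd izu zgijcklp exkiqie'
Operation: split by spaces
Words found: 'hlcmrmf', 'vqe', 'ahf', 'bdcjnadd', 'izu', 'zgijcklp', 'exkiqie'
Word count: 7
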